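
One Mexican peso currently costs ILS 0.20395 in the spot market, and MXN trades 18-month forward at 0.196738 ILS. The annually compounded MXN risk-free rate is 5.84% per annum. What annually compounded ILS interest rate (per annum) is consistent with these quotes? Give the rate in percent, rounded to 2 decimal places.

T = 18/12 years.
F/S = 0.196738/0.20395 = 0.9646384 = (growth of ILS) / (growth of MXN).
The MXN side grows by (1 + 0.0584)^(18/12) = 1.0888668.
So the ILS growth factor = 1.0503627.
Annualise: 1.0503627^(12/18) − 1 = 0.033299 = 3.33%.

3.33%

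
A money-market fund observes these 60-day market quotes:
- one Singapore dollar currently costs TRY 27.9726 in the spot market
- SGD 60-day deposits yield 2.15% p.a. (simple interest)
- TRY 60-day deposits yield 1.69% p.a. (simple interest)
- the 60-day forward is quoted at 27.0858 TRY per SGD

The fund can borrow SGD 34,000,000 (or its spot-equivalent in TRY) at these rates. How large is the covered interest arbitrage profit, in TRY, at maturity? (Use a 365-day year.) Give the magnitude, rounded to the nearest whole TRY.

TRY 29,538,598

T = 60/365 years.
Invest the SGD and cover forward: 34,000,000 × 1.00353424658 × 27.0858 = TRY 924,171,948.46.
Convert at spot and invest in TRY: 34,000,000 × 27.9726 × 1.00277808219 = TRY 953,710,546.18.
The quoted forward undervalues SGD, so borrow SGD, convert to TRY at spot, deposit the TRY at 1.69%, and buy SGD forward at 27.0858 to cover the loan.
Arbitrage profit = |924,171,948.46 − 953,710,546.18| = TRY 29,538,598.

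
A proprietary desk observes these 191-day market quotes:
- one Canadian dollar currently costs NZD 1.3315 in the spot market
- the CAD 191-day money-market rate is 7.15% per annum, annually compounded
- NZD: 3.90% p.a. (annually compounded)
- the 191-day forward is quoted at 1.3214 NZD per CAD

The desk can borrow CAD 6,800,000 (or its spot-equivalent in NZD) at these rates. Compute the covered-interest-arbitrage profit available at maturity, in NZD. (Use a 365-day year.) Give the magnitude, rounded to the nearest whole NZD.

T = 191/365 years.
Route A — deposit CAD, sell forward: 6,800,000 × 1.036798919 × 1.3214 = NZD 9,316,177.42.
Route B — convert at spot, deposit NZD: 6,800,000 × 1.3315 × 1.020222063 = NZD 9,237,294.60.
The quoted forward overvalues CAD, so borrow NZD, buy CAD at spot, deposit the CAD at 7.15%, and sell the proceeds forward at 1.3214.
Profit = 9,316,177.42 − 9,237,294.60 = NZD 78,883.

NZD 78,883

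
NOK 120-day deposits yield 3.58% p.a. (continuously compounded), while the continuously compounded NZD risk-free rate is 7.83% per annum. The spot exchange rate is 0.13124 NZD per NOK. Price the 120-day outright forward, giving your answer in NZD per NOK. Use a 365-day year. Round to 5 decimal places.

T = 120/365 years.
Growth of 1 NZD over T: e^(0.0783×120/365) = 1.0260767.
NOK growth factor: e^(0.0358×120/365) = 1.0118394.
Forward (NZD per NOK) = 0.13124 × 1.0260767 / 1.0118394 = 0.1330866.

0.13309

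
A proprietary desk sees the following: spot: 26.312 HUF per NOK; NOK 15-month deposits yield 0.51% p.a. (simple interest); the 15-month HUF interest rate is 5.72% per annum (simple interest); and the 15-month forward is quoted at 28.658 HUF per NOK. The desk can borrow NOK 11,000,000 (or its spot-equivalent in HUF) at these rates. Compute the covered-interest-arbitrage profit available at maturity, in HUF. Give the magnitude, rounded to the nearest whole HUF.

T = 15/12 years.
Route A — deposit NOK, sell forward: 11,000,000 × 1.006375 × 28.658 = HUF 317,247,642.25.
Route B — convert at spot, deposit HUF: 11,000,000 × 26.312 × 1.071500 = HUF 310,126,388.00.
The quoted forward overvalues NOK, so borrow HUF, buy NOK at spot, deposit the NOK at 0.51%, and sell the proceeds forward at 28.658.
The gap between the two covered legs is HUF 7,121,254.

HUF 7,121,254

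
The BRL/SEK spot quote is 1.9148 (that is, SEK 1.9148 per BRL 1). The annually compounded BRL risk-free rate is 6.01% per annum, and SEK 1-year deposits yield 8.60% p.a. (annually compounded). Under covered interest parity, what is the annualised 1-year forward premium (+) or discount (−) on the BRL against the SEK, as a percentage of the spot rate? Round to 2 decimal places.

T = 1 year.
No-arbitrage forward: 1.9148 × 1.086000 / 1.060100 = 1.9615817 SEK/BRL.
Annualised premium = (F − S)/S × (1/T) = (1.9615817 − 1.9148)/1.9148 ÷ 1 = 2.44%.

+2.44%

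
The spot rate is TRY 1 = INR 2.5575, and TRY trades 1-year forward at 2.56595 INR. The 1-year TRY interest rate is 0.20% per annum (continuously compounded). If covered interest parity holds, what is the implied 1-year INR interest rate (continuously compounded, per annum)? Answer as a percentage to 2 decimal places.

0.53%

T = 1 year.
F/S = 2.56595/2.5575 = 1.0033040 = (growth of INR) / (growth of TRY).
TRY growth factor: e^(0.0020×1) = 1.002002.
That pins the INR growth at 1.0053126.
r = ln(1.0053126)/1 = 0.005299 → 0.53%.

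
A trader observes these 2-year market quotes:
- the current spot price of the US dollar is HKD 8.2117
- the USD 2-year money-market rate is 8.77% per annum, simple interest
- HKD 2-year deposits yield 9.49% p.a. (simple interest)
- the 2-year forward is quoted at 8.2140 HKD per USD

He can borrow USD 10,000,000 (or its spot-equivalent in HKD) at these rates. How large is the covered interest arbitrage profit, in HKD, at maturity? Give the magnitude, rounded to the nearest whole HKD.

T = 2 years.
Route A — deposit USD, sell forward: 10,000,000 × 1.175400 × 8.2140 = HKD 96,547,356.00.
Route B — convert at spot, deposit HKD: 10,000,000 × 8.2117 × 1.189800 = HKD 97,702,806.60.
The quoted forward undervalues USD, so borrow USD, convert to HKD at spot, deposit the HKD at 9.49%, and buy USD forward at 8.2140 to cover the loan.
The gap between the two covered legs is HKD 1,155,451.

HKD 1,155,451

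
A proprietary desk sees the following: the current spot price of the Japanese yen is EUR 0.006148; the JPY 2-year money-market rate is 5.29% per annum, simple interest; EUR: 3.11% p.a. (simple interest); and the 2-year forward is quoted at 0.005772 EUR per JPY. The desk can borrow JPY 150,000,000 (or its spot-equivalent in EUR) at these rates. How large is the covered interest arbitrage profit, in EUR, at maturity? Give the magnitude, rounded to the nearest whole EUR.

EUR 22,159

T = 2 years.
Route A — deposit JPY, sell forward: 150,000,000 × 1.105800 × 0.005772 = EUR 957,401.64.
Route B — convert at spot, deposit EUR: 150,000,000 × 0.006148 × 1.062200 = EUR 979,560.84.
The quoted forward undervalues JPY, so borrow JPY, convert to EUR at spot, deposit the EUR at 3.11%, and buy JPY forward at 0.005772 to cover the loan.
The gap between the two covered legs is EUR 22,159.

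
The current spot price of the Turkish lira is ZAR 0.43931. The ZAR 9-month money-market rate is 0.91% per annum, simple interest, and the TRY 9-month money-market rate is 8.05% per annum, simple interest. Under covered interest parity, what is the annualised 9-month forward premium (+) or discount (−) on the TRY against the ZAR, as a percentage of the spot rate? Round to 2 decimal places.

-6.73%

T = 9/12 years.
F = S · g_ZAR/g_TRY = 0.43931 × 1.006825/1.060375 = 0.41712440.
Annualised premium = (F − S)/S × (1/T) = (0.41712440 − 0.43931)/0.43931 ÷ (9/12) = -6.73%.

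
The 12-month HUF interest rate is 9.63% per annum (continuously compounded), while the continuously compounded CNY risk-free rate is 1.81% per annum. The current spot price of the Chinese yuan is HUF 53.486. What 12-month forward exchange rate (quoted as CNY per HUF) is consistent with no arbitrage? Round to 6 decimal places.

T = 1 year.
HUF accumulates by e^(0.0963×1) = 1.1010893.
CNY accumulates by e^(0.0181×1) = 1.0182648.
Forward (HUF per CNY) = 53.486 × 1.1010893 / 1.0182648 = 57.83649.
Invert for CNY per HUF: 1 / 57.83649 = 0.017290.

0.017290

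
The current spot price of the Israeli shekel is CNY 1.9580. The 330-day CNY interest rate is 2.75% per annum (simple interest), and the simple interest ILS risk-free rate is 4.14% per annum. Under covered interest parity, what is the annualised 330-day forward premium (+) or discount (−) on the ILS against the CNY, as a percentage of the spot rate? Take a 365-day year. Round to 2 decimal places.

-1.34%

T = 330/365 years.
CIP forward (CNY per ILS) = 1.958 × 1.024863/1.0374301 = 1.9342814.
Annualised premium = (F − S)/S × (1/T) = (1.9342814 − 1.958)/1.958 ÷ (330/365) = -1.34%.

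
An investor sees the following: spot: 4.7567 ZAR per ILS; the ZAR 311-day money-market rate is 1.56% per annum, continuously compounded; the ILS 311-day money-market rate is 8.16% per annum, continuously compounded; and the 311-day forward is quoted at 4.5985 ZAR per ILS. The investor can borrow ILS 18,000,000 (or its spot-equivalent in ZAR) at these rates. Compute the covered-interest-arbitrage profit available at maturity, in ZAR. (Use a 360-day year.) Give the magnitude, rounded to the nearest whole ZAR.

ZAR 2,036,235

T = 311/360 years.
Route A — deposit ILS, sell forward: 18,000,000 × 1.0730374158 × 4.5985 = ZAR 88,818,526.02.
Route B — convert at spot, deposit ZAR: 18,000,000 × 4.7567 × 1.0135678863 = ZAR 86,782,290.57.
The quoted forward overvalues ILS, so borrow ZAR, buy ILS at spot, deposit the ILS at 8.16%, and sell the proceeds forward at 4.5985.
Arbitrage profit = |88,818,526.02 − 86,782,290.57| = ZAR 2,036,235.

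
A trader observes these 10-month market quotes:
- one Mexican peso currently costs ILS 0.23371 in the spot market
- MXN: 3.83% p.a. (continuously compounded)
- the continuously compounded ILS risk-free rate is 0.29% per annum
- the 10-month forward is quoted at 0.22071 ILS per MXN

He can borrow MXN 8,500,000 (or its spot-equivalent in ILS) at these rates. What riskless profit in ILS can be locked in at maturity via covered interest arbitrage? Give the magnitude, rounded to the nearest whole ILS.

ILS 54,464

T = 10/12 years.
Keep in MXN, deliver into the forward: 8,500,000·1.032431466·0.22071 = ILS 1,936,877.57.
Swap to ILS now, deposit: 8,500,000·0.23371·1.002419589 = ILS 1,991,341.60.
The quoted forward undervalues MXN, so borrow MXN, convert to ILS at spot, deposit the ILS at 0.29%, and buy MXN forward at 0.22071 to cover the loan.
The gap between the two covered legs is ILS 54,464.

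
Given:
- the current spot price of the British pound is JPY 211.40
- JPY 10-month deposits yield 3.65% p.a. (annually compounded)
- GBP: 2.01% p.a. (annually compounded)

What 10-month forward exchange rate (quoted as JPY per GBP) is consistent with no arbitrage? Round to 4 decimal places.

214.2284

T = 10/12 years.
Growth of 1 JPY over T: (1 + 0.0365)^(10/12) = 1.030325437.
Growth of 1 GBP over T: (1 + 0.0201)^(10/12) = 1.016722161.
Forward (JPY per GBP) = 211.4 × 1.030325437 / 1.016722161 = 214.228435.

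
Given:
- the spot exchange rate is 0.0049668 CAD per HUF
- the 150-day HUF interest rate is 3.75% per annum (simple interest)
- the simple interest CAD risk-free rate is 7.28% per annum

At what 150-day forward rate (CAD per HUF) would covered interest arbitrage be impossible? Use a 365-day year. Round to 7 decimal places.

T = 150/365 years.
CAD accumulates by 1 + 0.0728×150/365 = 1.0299178.
HUF growth factor: 1 + 0.0375×150/365 = 1.015411.
So F = 0.0049668 × 1.0299178 / 1.015411 = 0.005037759 (CAD/HUF).

0.0050378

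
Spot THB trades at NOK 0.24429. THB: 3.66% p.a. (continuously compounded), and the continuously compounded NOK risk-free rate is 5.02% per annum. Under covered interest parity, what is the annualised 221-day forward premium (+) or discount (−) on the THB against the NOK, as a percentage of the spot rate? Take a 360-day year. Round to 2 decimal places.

+1.37%

T = 221/360 years.
F = S · g_NOK/g_THB = 0.24429 × 1.031297/1.0227226 = 0.24633810.
(F − S)/S ÷ T = (0.24633810 − 0.24429)/0.24429/(221/360) = 0.013657 → 1.37%.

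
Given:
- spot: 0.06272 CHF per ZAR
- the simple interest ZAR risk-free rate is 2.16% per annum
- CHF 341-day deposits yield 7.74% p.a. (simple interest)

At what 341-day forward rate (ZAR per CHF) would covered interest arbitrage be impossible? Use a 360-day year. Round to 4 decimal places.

T = 341/360 years.
Growth of 1 CHF over T: 1 + 0.0774×341/360 = 1.073315.
ZAR growth factor: 1 + 0.0216×341/360 = 1.020460.
So F = 0.06272 × 1.073315 / 1.020460 = 0.065968599 (CHF/ZAR).
Invert for ZAR per CHF: 1 / 0.065968599 = 15.1587.

15.1587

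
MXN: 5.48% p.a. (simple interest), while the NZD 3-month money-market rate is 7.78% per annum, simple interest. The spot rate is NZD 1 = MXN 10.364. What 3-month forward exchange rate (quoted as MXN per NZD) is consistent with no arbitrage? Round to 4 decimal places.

T = 3/12 years.
MXN accumulates by 1 + 0.0548×3/12 = 1.013700.
NZD accumulates by 1 + 0.0778×3/12 = 1.019450.
So F = 10.364 × 1.013700 / 1.019450 = 10.305544 (MXN/NZD).

10.3055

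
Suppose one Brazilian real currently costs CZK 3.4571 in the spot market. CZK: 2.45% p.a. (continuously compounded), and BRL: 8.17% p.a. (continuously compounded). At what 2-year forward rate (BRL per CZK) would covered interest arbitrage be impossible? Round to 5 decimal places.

T = 2 years.
CZK accumulates by e^(0.0245×2) = 1.0502204.
BRL growth factor: e^(0.0817×2) = 1.1775076.
CIP: F = S · (grow CZK)/(grow BRL) = 3.4571 × 1.0502204/1.1775076 = 3.083392 CZK per BRL.
Invert for BRL per CZK: 1 / 3.083392 = 0.32432.

0.32432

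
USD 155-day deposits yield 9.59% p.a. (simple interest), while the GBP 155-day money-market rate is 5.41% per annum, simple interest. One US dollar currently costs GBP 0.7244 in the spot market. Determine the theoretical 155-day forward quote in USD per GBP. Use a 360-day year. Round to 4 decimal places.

1.4047

T = 155/360 years.
Growth of 1 GBP over T: 1 + 0.0541×155/360 = 1.0232931.
USD accumulates by 1 + 0.0959×155/360 = 1.0412903.
CIP: F = S · (grow GBP)/(grow USD) = 0.7244 × 1.0232931/1.0412903 = 0.7118798 GBP per USD.
Quoted the other way: 1/0.7118798 = 1.4047 USD per GBP.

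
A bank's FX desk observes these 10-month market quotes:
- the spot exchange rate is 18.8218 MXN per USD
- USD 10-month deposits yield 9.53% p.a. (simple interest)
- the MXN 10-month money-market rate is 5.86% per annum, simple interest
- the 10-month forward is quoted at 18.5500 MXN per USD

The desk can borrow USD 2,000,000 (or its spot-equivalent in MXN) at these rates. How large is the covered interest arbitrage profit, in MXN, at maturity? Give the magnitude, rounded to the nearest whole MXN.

MXN 564,496

T = 10/12 years.
Keep in USD, deliver into the forward: 2,000,000·1.0794166667·18.5500 = MXN 40,046,358.33.
Swap to MXN now, deposit: 2,000,000·18.8218·1.0488333333 = MXN 39,481,862.47.
The quoted forward overvalues USD, so borrow MXN, buy USD at spot, deposit the USD at 9.53%, and sell the proceeds forward at 18.5500.
Arbitrage profit = |40,046,358.33 − 39,481,862.47| = MXN 564,496.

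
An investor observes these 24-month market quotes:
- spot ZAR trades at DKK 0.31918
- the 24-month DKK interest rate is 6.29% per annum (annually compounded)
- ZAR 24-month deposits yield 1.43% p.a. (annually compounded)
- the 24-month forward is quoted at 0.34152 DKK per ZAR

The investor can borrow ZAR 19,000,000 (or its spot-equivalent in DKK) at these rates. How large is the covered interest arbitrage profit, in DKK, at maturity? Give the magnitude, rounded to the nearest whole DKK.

DKK 175,528

T = 2 years.
Keep in ZAR, deliver into the forward: 19,000,000·1.02880449·0.34152 = DKK 6,675,788.88.
Swap to DKK now, deposit: 19,000,000·0.31918·1.12975641 = DKK 6,851,317.37.
The quoted forward undervalues ZAR, so borrow ZAR, convert to DKK at spot, deposit the DKK at 6.29%, and buy ZAR forward at 0.34152 to cover the loan.
Profit = 6,851,317.37 − 6,675,788.88 = DKK 175,528.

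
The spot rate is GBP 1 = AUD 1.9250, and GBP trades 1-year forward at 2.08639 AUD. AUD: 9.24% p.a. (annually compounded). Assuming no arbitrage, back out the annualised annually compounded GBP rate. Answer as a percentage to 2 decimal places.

0.79%

T = 1 year.
F/S = 2.08639/1.925 = 1.0838390 = (growth of AUD) / (growth of GBP).
AUD growth factor: (1 + 0.0924)^1 = 1.092400.
That pins the GBP growth at 1.0078988.
r = 1.0078988^(1/1) − 1 = 0.007899 → 0.79%.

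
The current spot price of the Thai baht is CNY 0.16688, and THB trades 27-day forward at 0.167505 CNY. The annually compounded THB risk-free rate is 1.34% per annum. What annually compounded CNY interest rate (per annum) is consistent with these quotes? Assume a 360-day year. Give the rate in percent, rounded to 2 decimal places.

T = 27/360 years.
CIP gives F = S · g_CNY/g_THB, so g_CNY/g_THB = 0.167505/0.16688 = 1.0037452.
The THB side grows by (1 + 0.0134)^(27/360) = 1.0009988.
That pins the CNY growth at 1.0047477.
Annualise: 1.0047477^(360/27) − 1 = 0.065190 = 6.52%.

6.52%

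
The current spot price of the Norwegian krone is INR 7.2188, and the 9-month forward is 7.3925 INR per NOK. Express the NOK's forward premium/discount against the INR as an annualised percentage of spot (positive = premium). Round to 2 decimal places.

+3.21%

T = 9/12 years.
NOK trades forward at +2.40622% vs spot over the period.
Annualise by dividing by T: 0.0240622 / (9/12) = 0.032083 → 3.21%.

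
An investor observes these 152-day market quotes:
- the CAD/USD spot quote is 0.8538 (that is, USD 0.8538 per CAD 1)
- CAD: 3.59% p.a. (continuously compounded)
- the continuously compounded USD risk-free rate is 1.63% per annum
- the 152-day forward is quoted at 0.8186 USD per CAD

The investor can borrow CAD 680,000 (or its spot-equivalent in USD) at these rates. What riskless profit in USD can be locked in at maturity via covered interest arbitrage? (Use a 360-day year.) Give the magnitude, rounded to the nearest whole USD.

USD 19,444

T = 152/360 years.
Invest the CAD and cover forward: 680,000 × 1.01527324 × 0.8186 = USD 565,149.82.
Convert at spot and invest in USD: 680,000 × 0.8538 × 1.00690596 = USD 584,593.49.
The quoted forward undervalues CAD, so borrow CAD, convert to USD at spot, deposit the USD at 1.63%, and buy CAD forward at 0.8186 to cover the loan.
The gap between the two covered legs is USD 19,444.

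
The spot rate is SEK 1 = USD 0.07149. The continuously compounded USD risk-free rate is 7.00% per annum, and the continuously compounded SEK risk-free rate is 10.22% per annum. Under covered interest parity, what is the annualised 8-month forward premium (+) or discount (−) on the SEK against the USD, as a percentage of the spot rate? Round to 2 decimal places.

T = 8/12 years.
No-arbitrage forward: 0.07149 × 1.0477727 / 1.070508 = 0.06997171 USD/SEK.
(F − S)/S ÷ T = (0.06997171 − 0.07149)/0.07149/(8/12) = -0.031857 → -3.19%.

-3.19%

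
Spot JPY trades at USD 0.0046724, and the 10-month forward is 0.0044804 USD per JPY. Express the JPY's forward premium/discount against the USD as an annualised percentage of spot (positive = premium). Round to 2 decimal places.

-4.93%

T = 10/12 years.
(F − S)/S = (0.0044804 − 0.0046724)/0.0046724 = -0.0410924.
×(1/T) gives -4.93% p.a.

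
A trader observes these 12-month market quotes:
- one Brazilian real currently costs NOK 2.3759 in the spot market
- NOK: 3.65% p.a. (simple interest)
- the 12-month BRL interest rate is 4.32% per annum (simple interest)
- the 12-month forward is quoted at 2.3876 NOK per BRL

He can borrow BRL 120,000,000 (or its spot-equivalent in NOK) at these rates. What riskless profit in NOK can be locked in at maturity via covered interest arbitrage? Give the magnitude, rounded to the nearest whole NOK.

T = 1 year.
Keep in BRL, deliver into the forward: 120,000,000·1.043200·2.3876 = NOK 298,889,318.40.
Swap to NOK now, deposit: 120,000,000·2.3759·1.036500 = NOK 295,514,442.00.
The quoted forward overvalues BRL, so borrow NOK, buy BRL at spot, deposit the BRL at 4.32%, and sell the proceeds forward at 2.3876.
Profit = 298,889,318.40 − 295,514,442.00 = NOK 3,374,876.

NOK 3,374,876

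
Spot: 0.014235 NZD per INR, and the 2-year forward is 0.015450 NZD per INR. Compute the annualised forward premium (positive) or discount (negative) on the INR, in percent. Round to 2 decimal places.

T = 2 years.
Period premium: (0.015450 − 0.014235)/0.014235 = 0.0853530.
×(1/T) gives 4.27% p.a.

+4.27%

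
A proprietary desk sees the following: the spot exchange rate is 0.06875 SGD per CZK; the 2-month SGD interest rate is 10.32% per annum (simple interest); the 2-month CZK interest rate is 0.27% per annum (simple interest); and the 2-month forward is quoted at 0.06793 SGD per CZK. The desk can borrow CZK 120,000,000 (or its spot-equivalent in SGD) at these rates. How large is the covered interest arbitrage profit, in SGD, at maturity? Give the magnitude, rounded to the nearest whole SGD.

SGD 236,632

T = 2/12 years.
Invest the CZK and cover forward: 120,000,000 × 1.000450 × 0.06793 = SGD 8,155,268.22.
Convert at spot and invest in SGD: 120,000,000 × 0.06875 × 1.017200 = SGD 8,391,900.00.
The quoted forward undervalues CZK, so borrow CZK, convert to SGD at spot, deposit the SGD at 10.32%, and buy CZK forward at 0.06793 to cover the loan.
Profit = 8,391,900.00 − 8,155,268.22 = SGD 236,632.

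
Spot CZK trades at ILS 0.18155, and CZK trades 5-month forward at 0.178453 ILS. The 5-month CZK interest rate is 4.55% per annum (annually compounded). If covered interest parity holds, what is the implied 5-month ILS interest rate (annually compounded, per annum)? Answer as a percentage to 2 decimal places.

T = 5/12 years.
F/S = 0.178453/0.18155 = 0.9829413 = (growth of ILS) / (growth of CZK).
CZK growth factor: (1 + 0.0455)^(5/12) = 1.0187126.
So the ILS growth factor = 1.0013347.
Annualise: 1.0013347^(12/5) − 1 = 0.003206 = 0.32%.

0.32%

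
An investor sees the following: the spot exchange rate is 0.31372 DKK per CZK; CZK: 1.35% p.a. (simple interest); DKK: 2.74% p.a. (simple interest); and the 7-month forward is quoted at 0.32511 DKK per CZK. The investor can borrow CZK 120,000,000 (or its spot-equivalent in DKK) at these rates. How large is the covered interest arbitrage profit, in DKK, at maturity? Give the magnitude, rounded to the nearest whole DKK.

T = 7/12 years.
Route A — deposit CZK, sell forward: 120,000,000 × 1.007875 × 0.32511 = DKK 39,320,428.95.
Route B — convert at spot, deposit DKK: 120,000,000 × 0.31372 × 1.0159833333 = DKK 38,248,114.96.
The quoted forward overvalues CZK, so borrow DKK, buy CZK at spot, deposit the CZK at 1.35%, and sell the proceeds forward at 0.32511.
The gap between the two covered legs is DKK 1,072,314.

DKK 1,072,314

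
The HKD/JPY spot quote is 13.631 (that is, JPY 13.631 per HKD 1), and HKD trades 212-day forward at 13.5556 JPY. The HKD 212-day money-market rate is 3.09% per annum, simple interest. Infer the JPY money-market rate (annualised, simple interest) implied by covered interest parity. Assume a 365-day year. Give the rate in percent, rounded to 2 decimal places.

T = 212/365 years.
By CIP, F/S equals the JPY-to-HKD growth ratio: 13.5556/13.631 = 0.9944685.
HKD growth factor: 1 + 0.0309×212/365 = 1.0179474.
So the JPY growth factor = 1.0123166.
(1.0123166 − 1)/T = 0.021205, i.e. 2.12%.

2.12%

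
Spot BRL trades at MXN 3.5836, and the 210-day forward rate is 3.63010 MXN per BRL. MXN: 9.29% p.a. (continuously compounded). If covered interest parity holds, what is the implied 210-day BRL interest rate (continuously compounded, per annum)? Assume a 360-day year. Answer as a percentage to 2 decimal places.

7.08%

T = 210/360 years.
By CIP, F/S equals the MXN-to-BRL growth ratio: 3.6301/3.5836 = 1.0129758.
The MXN side grows by e^(0.0929×210/360) = 1.0556869.
That pins the BRL growth at 1.042164.
Take logs: ln 1.042164 / (210/360) = 0.070799, so 7.08%.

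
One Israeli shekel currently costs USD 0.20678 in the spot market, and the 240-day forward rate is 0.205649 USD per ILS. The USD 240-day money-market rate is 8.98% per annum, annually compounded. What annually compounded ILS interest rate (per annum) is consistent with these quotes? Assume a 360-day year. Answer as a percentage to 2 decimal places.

T = 240/360 years.
By CIP, F/S equals the USD-to-ILS growth ratio: 0.205649/0.20678 = 0.9945304.
The USD side grows by (1 + 0.0898)^(240/360) = 1.0590047.
So the ILS growth factor = 1.0648289.
Annualise: 1.0648289^(360/240) − 1 = 0.098803 = 9.88%.

9.88%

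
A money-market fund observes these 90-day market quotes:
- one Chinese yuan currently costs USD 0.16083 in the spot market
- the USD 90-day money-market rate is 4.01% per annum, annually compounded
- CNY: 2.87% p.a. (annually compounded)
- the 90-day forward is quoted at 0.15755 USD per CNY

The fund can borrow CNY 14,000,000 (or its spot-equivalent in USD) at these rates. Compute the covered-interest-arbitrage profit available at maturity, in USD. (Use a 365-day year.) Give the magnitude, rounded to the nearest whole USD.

USD 52,412

T = 90/365 years.
Invest the CNY and cover forward: 14,000,000 × 1.00700146 × 0.15755 = USD 2,221,143.12.
Convert at spot and invest in USD: 14,000,000 × 0.16083 × 1.009741713 = USD 2,273,554.64.
The quoted forward undervalues CNY, so borrow CNY, convert to USD at spot, deposit the USD at 4.01%, and buy CNY forward at 0.15755 to cover the loan.
The gap between the two covered legs is USD 52,412.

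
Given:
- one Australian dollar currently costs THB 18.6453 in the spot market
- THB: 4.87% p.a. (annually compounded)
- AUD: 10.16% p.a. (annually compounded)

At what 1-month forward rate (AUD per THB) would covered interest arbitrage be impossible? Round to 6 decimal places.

T = 1/12 years.
THB accumulates by (1 + 0.0487)^(1/12) = 1.0039705.
AUD accumulates by (1 + 0.1016)^(1/12) = 1.0080962.
So F = 18.6453 × 1.0039705 / 1.0080962 = 18.56899 (THB/AUD).
Quoted the other way: 1/18.56899 = 0.053853 AUD per THB.

0.053853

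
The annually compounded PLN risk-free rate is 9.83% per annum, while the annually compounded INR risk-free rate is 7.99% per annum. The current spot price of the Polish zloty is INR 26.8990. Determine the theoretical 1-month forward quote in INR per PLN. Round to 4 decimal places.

26.8612

T = 1/12 years.
INR growth factor: (1 + 0.0799)^(1/12) = 1.00642626.
PLN growth factor: (1 + 0.0983)^(1/12) = 1.00784423.
CIP: F = S · (grow INR)/(grow PLN) = 26.899 × 1.00642626/1.00784423 = 26.861155 INR per PLN.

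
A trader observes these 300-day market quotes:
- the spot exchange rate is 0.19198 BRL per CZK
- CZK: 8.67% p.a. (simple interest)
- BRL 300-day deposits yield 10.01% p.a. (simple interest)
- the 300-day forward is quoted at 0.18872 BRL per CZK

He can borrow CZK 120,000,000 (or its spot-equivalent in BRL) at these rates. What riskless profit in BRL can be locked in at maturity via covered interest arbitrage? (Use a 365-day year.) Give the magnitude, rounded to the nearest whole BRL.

T = 300/365 years.
Keep in CZK, deliver into the forward: 120,000,000·1.071260274·0.18872 = BRL 24,260,188.67.
Swap to BRL now, deposit: 120,000,000·0.19198·1.0822739726 = BRL 24,932,994.87.
The quoted forward undervalues CZK, so borrow CZK, convert to BRL at spot, deposit the BRL at 10.01%, and buy CZK forward at 0.18872 to cover the loan.
Profit = 24,932,994.87 − 24,260,188.67 = BRL 672,806.

BRL 672,806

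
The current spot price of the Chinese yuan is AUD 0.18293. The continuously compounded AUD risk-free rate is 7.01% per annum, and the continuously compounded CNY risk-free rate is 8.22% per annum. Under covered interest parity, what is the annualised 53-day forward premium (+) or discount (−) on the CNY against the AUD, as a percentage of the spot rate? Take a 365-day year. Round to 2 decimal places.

T = 53/365 years.
No-arbitrage forward: 0.18293 × 1.0102309 / 1.0120074 = 0.18260888 AUD/CNY.
(F − S)/S ÷ T = (0.18260888 − 0.18293)/0.18293/(53/365) = -0.012089 → -1.21%.

-1.21%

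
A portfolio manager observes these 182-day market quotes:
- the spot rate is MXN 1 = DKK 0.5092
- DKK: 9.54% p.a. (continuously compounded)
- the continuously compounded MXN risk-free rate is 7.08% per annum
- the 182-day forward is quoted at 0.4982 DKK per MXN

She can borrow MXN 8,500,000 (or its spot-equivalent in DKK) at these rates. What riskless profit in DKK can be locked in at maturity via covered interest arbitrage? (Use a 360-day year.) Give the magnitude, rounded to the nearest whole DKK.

T = 182/360 years.
Keep in MXN, deliver into the forward: 8,500,000·1.036441626·0.4982 = DKK 4,389,019.35.
Swap to DKK now, deposit: 8,500,000·0.5092·1.049411992 = DKK 4,542,064.98.
The quoted forward undervalues MXN, so borrow MXN, convert to DKK at spot, deposit the DKK at 9.54%, and buy MXN forward at 0.4982 to cover the loan.
Arbitrage profit = |4,389,019.35 − 4,542,064.98| = DKK 153,046.

DKK 153,046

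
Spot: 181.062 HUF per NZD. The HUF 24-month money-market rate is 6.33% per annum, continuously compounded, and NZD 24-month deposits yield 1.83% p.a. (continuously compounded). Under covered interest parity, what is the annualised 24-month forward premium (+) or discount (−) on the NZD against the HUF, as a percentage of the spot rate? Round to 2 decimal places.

T = 2 years.
CIP forward (HUF per NZD) = 181.062 × 1.1349629/1.037278 = 198.113382.
(F − S)/S ÷ T = (198.113382 − 181.062)/181.062/2 = 0.047087 → 4.71%.

+4.71%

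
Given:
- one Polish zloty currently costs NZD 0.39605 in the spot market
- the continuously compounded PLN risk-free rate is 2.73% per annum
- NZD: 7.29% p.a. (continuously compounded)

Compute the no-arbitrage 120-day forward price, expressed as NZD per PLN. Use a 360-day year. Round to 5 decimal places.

0.40212

T = 120/360 years.
NZD growth factor: e^(0.0729×120/360) = 1.0245977.
Growth of 1 PLN over T: e^(0.0273×120/360) = 1.0091415.
CIP: F = S · (grow NZD)/(grow PLN) = 0.39605 × 1.0245977/1.0091415 = 0.4021160 NZD per PLN.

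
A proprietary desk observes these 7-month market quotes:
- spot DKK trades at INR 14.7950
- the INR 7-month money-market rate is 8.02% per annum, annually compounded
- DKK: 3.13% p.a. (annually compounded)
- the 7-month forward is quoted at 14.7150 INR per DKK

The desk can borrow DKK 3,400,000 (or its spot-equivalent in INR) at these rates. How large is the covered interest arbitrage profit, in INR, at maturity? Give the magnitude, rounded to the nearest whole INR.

INR 1,679,830

T = 7/12 years.
Keep in DKK, deliver into the forward: 3,400,000·1.018141001·14.7150 = INR 50,938,612.42.
Swap to INR now, deposit: 3,400,000·14.7950·1.0460299053 = INR 52,618,442.33.
The quoted forward undervalues DKK, so borrow DKK, convert to INR at spot, deposit the INR at 8.02%, and buy DKK forward at 14.7150 to cover the loan.
Arbitrage profit = |50,938,612.42 − 52,618,442.33| = INR 1,679,830.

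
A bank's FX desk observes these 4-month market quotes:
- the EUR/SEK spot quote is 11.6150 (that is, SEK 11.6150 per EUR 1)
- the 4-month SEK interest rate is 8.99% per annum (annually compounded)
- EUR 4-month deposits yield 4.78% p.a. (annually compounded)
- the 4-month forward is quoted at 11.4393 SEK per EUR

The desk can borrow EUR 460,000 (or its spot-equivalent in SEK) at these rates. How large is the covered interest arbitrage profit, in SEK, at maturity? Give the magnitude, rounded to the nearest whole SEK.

SEK 153,818

T = 4/12 years.
Keep in EUR, deliver into the forward: 460,000·1.015685996·11.4393 = SEK 5,344,618.93.
Swap to SEK now, deposit: 460,000·11.6150·1.029110993 = SEK 5,498,437.12.
The quoted forward undervalues EUR, so borrow EUR, convert to SEK at spot, deposit the SEK at 8.99%, and buy EUR forward at 11.4393 to cover the loan.
Arbitrage profit = |5,344,618.93 − 5,498,437.12| = SEK 153,818.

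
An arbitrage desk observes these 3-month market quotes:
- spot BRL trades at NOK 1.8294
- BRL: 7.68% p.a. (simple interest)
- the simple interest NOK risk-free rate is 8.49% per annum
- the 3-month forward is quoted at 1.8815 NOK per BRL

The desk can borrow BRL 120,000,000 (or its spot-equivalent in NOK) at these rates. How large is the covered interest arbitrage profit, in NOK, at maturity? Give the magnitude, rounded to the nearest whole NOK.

T = 3/12 years.
Keep in BRL, deliver into the forward: 120,000,000·1.019200·1.8815 = NOK 230,114,976.00.
Swap to NOK now, deposit: 120,000,000·1.8294·1.021225 = NOK 224,187,481.80.
The quoted forward overvalues BRL, so borrow NOK, buy BRL at spot, deposit the BRL at 7.68%, and sell the proceeds forward at 1.8815.
The gap between the two covered legs is NOK 5,927,494.

NOK 5,927,494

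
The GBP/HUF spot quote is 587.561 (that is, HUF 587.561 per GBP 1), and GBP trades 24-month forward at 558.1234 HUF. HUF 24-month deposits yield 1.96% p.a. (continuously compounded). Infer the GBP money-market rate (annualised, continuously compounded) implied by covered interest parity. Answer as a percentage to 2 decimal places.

T = 2 years.
CIP gives F = S · g_HUF/g_GBP, so g_HUF/g_GBP = 558.1234/587.561 = 0.9498986.
The HUF side grows by e^(0.0196×2) = 1.0399785.
So the GBP growth factor = 1.0948311.
Take logs: ln 1.0948311 / 2 = 0.045300, so 4.53%.

4.53%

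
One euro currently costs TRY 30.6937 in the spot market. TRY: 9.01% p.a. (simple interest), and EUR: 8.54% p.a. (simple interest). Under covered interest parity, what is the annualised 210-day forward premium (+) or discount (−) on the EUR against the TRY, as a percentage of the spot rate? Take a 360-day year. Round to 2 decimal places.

+0.45%

T = 210/360 years.
CIP forward (TRY per EUR) = 30.6937 × 1.0525583/1.0498167 = 30.7738567.
(F − S)/S ÷ T = (30.7738567 − 30.6937)/30.6937/(210/360) = 0.004477 → 0.45%.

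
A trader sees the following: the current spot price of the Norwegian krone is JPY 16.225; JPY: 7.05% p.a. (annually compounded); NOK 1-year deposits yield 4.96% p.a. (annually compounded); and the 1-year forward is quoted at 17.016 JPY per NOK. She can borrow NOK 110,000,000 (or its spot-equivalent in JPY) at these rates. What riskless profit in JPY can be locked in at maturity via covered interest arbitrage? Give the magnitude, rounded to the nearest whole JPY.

JPY 54,024,421

T = 1 year.
Invest the NOK and cover forward: 110,000,000 × 1.049600 × 17.016 = JPY 1,964,599,296.00.
Convert at spot and invest in JPY: 110,000,000 × 16.225 × 1.070500 = JPY 1,910,574,875.00.
The quoted forward overvalues NOK, so borrow JPY, buy NOK at spot, deposit the NOK at 4.96%, and sell the proceeds forward at 17.016.
Arbitrage profit = |1,964,599,296.00 − 1,910,574,875.00| = JPY 54,024,421.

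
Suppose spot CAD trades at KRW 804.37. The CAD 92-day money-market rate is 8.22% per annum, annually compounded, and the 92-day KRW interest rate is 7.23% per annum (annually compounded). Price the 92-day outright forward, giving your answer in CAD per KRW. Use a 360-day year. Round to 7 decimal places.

0.0012461

T = 92/360 years.
KRW growth factor: (1 + 0.0723)^(92/360) = 1.0179993.
CAD growth factor: (1 + 0.0822)^(92/360) = 1.020393.
Forward (KRW per CAD) = 804.37 × 1.0179993 / 1.020393 = 802.4831.
Invert for CAD per KRW: 1 / 802.4831 = 0.0012461.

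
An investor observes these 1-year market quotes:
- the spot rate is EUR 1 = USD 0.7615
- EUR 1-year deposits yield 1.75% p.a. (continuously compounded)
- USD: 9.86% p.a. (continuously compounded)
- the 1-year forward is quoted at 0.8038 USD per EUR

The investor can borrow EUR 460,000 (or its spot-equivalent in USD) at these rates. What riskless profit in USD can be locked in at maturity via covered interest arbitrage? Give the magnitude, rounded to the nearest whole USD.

USD 10,313

T = 1 year.
Invest the EUR and cover forward: 460,000 × 1.01765402 × 0.8038 = USD 376,275.54.
Convert at spot and invest in USD: 460,000 × 0.7615 × 1.10362476 = USD 386,588.72.
The quoted forward undervalues EUR, so borrow EUR, convert to USD at spot, deposit the USD at 9.86%, and buy EUR forward at 0.8038 to cover the loan.
Profit = 386,588.72 − 376,275.54 = USD 10,313.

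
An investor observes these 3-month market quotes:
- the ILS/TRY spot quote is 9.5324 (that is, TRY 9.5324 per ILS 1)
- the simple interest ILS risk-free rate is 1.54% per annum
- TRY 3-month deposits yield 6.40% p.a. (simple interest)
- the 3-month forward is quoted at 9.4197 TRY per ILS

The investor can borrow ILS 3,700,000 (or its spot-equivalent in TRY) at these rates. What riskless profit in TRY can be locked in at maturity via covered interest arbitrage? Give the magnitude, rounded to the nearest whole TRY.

T = 3/12 years.
Keep in ILS, deliver into the forward: 3,700,000·1.003850·9.4197 = TRY 34,987,073.63.
Swap to TRY now, deposit: 3,700,000·9.5324·1.016000 = TRY 35,834,198.08.
The quoted forward undervalues ILS, so borrow ILS, convert to TRY at spot, deposit the TRY at 6.40%, and buy ILS forward at 9.4197 to cover the loan.
Arbitrage profit = |34,987,073.63 − 35,834,198.08| = TRY 847,124.

TRY 847,124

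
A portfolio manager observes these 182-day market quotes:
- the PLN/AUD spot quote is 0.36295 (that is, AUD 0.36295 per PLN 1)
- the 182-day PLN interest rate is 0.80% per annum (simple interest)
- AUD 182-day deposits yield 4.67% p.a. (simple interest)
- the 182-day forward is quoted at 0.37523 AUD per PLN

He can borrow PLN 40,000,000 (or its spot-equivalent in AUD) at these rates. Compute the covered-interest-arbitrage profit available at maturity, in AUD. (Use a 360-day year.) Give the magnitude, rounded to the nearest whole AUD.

AUD 209,142

T = 182/360 years.
Invest the PLN and cover forward: 40,000,000 × 1.0040444444 × 0.37523 = AUD 15,069,903.87.
Convert at spot and invest in AUD: 40,000,000 × 0.36295 × 1.0236094444 = AUD 14,860,761.91.
The quoted forward overvalues PLN, so borrow AUD, buy PLN at spot, deposit the PLN at 0.80%, and sell the proceeds forward at 0.37523.
The gap between the two covered legs is AUD 209,142.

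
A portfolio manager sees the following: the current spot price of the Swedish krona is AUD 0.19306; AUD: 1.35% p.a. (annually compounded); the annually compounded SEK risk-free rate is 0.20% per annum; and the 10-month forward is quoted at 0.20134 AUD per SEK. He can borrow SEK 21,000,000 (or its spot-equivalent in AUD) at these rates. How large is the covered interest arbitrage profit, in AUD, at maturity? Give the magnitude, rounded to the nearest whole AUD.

AUD 135,366

T = 10/12 years.
Keep in SEK, deliver into the forward: 21,000,000·1.001666389·0.20134 = AUD 4,235,185.73.
Swap to AUD now, deposit: 21,000,000·0.19306·1.01123741 = AUD 4,099,819.38.
The quoted forward overvalues SEK, so borrow AUD, buy SEK at spot, deposit the SEK at 0.20%, and sell the proceeds forward at 0.20134.
The gap between the two covered legs is AUD 135,366.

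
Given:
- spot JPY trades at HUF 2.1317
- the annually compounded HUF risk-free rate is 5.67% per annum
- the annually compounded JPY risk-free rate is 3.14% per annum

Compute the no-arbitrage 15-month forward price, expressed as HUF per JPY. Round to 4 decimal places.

T = 15/12 years.
HUF accumulates by (1 + 0.0567)^(15/12) = 1.0713704.
JPY accumulates by (1 + 0.0314)^(15/12) = 1.0394029.
CIP: F = S · (grow HUF)/(grow JPY) = 2.1317 × 1.0713704/1.0394029 = 2.197262 HUF per JPY.

2.1973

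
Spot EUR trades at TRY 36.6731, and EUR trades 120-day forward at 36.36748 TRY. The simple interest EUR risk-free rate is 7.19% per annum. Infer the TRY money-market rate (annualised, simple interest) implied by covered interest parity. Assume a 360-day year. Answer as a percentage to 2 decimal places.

T = 120/360 years.
CIP gives F = S · g_TRY/g_EUR, so g_TRY/g_EUR = 36.36748/36.6731 = 0.9916664.
EUR growth factor: 1 + 0.0719×120/360 = 1.0239667.
So the TRY growth factor = 1.0154334.
(1.0154334 − 1)/T = 0.046300, i.e. 4.63%.

4.63%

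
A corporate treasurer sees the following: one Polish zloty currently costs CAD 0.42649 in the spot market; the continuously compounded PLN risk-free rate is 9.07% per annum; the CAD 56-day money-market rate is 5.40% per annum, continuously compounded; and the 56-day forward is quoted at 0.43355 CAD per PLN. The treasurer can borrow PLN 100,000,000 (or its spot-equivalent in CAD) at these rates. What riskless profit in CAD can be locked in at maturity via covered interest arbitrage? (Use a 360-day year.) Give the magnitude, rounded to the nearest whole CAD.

CAD 962,266

T = 56/360 years.
Invest the PLN and cover forward: 100,000,000 × 1.014208889 × 0.43355 = CAD 43,971,026.38.
Convert at spot and invest in CAD: 100,000,000 × 0.42649 × 1.008435379 = CAD 43,008,760.48.
The quoted forward overvalues PLN, so borrow CAD, buy PLN at spot, deposit the PLN at 9.07%, and sell the proceeds forward at 0.43355.
Profit = 43,971,026.38 − 43,008,760.48 = CAD 962,266.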